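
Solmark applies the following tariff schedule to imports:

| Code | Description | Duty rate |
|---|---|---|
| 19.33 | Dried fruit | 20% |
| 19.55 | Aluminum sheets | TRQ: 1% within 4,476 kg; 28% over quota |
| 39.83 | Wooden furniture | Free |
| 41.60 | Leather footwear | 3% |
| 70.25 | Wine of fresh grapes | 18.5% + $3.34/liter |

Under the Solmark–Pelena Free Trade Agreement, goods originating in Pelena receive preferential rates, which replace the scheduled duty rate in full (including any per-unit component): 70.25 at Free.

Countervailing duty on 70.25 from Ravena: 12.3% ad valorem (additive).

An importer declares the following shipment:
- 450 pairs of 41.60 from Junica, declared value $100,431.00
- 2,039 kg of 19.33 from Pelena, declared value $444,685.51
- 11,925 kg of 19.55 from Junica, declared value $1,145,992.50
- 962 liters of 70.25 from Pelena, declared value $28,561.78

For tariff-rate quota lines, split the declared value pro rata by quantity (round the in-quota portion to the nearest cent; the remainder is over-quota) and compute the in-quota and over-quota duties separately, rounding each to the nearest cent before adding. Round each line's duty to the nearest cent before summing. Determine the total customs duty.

Line 1 (41.60, Junica, 450 pairs, $100,431.00):
Base rate for 41.60 is 3%.
Duty = $100,431.00 × 3% = $3,012.93.
Line 2 (19.33, Pelena, 2,039 kg, $444,685.51):
Base rate for 19.33 is 20%.
Origin Pelena is the FTA partner but 19.33 is not on the preference list; base rate stands.
Duty = $444,685.51 × 20% = $88,937.10.
Line 3 (19.55, Junica, 11,925 kg, $1,145,992.50):
Code 19.55 is under a tariff-rate quota (threshold 4,476 kg). In-quota: 4,476 kg at 1%; over-quota: 7,449 kg at 28%.
Pro-rata value split: in-quota = $1,145,992.50 × 4,476/11,925 = $430,143.60; over-quota = $1,145,992.50 − $430,143.60 = $715,848.90.
In-quota duty = $430,143.60 × 1% = $4,301.44. Over-quota duty = $715,848.90 × 28% = $200,437.69.
Line duty = $4,301.44 + $200,437.69 = $204,739.13.
Line 4 (70.25, Pelena, 962 liters, $28,561.78):
Base rate for 70.25 is 18.5% + $3.34/liter.
Origin Pelena qualifies under the Solmark–Pelena agreement and 70.25 is covered: preferential rate Free applies instead.
The additional-duty order on 70.25 targets Ravena, not Pelena; it does not apply.
Duty = $28,561.78 × 0% = $0.00.
Total = $3,012.93 + $88,937.10 + $204,739.13 + $0.00 = $296,689.16.

$296,689.16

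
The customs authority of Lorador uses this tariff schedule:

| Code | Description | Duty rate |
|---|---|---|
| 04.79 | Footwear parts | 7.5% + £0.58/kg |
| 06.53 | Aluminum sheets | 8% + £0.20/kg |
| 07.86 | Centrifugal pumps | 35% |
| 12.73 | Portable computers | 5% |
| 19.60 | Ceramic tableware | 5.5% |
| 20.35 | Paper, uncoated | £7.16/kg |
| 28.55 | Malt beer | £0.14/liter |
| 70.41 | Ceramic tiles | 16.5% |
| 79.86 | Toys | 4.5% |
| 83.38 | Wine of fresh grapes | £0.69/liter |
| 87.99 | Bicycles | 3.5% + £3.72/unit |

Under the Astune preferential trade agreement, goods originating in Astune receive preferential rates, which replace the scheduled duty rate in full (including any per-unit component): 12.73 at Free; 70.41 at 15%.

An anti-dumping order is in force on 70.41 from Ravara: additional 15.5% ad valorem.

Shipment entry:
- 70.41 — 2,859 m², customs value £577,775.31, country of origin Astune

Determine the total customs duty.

£86,666.30

Line 1 (70.41, Astune, 2,859 m², £577,775.31):
Base rate for 70.41 is 16.5%.
Origin Astune qualifies under the Lorador–Astune agreement and 70.41 is covered: preferential rate 15% applies instead.
The additional-duty order on 70.41 targets Ravara, not Astune; it does not apply.
Duty = £577,775.31 × 15% = £86,666.30.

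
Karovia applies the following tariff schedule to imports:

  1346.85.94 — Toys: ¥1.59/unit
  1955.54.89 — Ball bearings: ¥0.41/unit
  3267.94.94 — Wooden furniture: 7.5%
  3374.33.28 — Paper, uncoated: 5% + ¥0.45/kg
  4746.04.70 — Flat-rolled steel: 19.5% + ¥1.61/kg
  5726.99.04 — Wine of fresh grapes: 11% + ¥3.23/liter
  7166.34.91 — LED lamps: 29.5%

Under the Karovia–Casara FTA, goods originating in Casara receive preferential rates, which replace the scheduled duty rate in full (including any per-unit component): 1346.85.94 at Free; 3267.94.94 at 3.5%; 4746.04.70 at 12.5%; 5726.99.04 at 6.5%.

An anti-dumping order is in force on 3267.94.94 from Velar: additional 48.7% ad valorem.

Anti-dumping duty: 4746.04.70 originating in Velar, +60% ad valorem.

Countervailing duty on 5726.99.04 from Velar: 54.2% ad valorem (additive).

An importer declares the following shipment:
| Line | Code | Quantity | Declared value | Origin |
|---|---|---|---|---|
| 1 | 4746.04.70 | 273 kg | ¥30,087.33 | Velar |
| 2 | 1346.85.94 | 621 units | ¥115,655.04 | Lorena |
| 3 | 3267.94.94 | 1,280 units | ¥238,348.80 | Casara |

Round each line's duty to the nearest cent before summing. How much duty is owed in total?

¥33,688.56

Line 1 (4746.04.70, Velar, 273 kg, ¥30,087.33):
Base rate for 4746.04.70 is 19.5% + ¥1.61/kg.
4746.04.70 has an FTA preferential rate, but origin Velar is not Casara; base rate stands.
Additional duty on 4746.04.70 from Velar: +60%. Applied ad valorem rate: 19.5% + 60% = 79.5%.
Duty = ¥30,087.33 × 79.5% + 273 × ¥1.61 = ¥24,358.96.
Line 2 (1346.85.94, Lorena, 621 units, ¥115,655.04):
Base rate for 1346.85.94 is ¥1.59/unit.
1346.85.94 has an FTA preferential rate, but origin Lorena is not Casara; base rate stands.
Duty = 621 × ¥1.59 = ¥987.39.
Line 3 (3267.94.94, Casara, 1,280 units, ¥238,348.80):
Base rate for 3267.94.94 is 7.5%.
Origin Casara qualifies under the Karovia–Casara agreement and 3267.94.94 is covered: preferential rate 3.5% applies instead.
The additional-duty order on 3267.94.94 targets Velar, not Casara; it does not apply.
Duty = ¥238,348.80 × 3.5% = ¥8,342.21.
Total = ¥24,358.96 + ¥987.39 + ¥8,342.21 = ¥33,688.56.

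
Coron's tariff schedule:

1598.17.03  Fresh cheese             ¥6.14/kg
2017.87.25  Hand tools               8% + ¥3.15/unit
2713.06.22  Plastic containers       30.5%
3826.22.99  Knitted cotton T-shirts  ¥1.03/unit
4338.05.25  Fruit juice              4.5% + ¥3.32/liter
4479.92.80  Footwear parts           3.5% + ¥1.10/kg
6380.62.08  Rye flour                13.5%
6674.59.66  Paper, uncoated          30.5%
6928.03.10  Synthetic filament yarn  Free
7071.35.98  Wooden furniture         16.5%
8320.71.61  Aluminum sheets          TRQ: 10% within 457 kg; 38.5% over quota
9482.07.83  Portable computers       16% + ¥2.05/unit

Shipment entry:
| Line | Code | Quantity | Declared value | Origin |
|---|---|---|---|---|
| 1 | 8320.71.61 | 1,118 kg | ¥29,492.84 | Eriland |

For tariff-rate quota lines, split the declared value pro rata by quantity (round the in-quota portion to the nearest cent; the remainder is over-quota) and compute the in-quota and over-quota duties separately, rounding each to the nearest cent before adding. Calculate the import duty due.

¥7,918.88

Line 1 (8320.71.61, Eriland, 1,118 kg, ¥29,492.84):
Code 8320.71.61 is under a tariff-rate quota (threshold 457 kg). In-quota: 457 kg at 10%; over-quota: 661 kg at 38.5%.
Pro-rata value split: in-quota = ¥29,492.84 × 457/1,118 = ¥12,055.66; over-quota = ¥29,492.84 − ¥12,055.66 = ¥17,437.18.
In-quota duty = ¥12,055.66 × 10% = ¥1,205.57. Over-quota duty = ¥17,437.18 × 38.5% = ¥6,713.31.
Line duty = ¥1,205.57 + ¥6,713.31 = ¥7,918.88.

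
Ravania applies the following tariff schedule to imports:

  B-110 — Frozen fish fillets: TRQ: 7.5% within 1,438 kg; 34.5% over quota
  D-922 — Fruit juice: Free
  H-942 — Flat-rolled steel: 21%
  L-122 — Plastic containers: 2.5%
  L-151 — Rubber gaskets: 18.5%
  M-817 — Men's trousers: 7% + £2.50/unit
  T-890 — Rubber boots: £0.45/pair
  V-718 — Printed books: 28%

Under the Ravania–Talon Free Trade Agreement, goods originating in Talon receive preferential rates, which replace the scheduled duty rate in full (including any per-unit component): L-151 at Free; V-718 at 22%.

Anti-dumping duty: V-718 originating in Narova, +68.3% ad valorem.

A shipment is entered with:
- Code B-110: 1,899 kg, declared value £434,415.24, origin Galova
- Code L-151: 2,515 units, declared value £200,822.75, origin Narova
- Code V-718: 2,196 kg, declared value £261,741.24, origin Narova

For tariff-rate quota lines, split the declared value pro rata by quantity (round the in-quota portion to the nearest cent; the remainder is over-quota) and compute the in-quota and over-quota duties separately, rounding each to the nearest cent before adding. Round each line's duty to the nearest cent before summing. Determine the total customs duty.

£350,263.92

Line 1 (B-110, Galova, 1,899 kg, £434,415.24):
Code B-110 is under a tariff-rate quota (threshold 1,438 kg). In-quota: 1,438 kg at 7.5%; over-quota: 461 kg at 34.5%.
Pro-rata value split: in-quota = £434,415.24 × 1,438/1,899 = £328,956.88; over-quota = £434,415.24 − £328,956.88 = £105,458.36.
In-quota duty = £328,956.88 × 7.5% = £24,671.77. Over-quota duty = £105,458.36 × 34.5% = £36,383.13.
Line duty = £24,671.77 + £36,383.13 = £61,054.90.
Line 2 (L-151, Narova, 2,515 units, £200,822.75):
Base rate for L-151 is 18.5%.
L-151 has an FTA preferential rate, but origin Narova is not Talon; base rate stands.
Duty = £200,822.75 × 18.5% = £37,152.21.
Line 3 (V-718, Narova, 2,196 kg, £261,741.24):
Base rate for V-718 is 28%.
V-718 has an FTA preferential rate, but origin Narova is not Talon; base rate stands.
Additional duty on V-718 from Narova: +68.3%. Applied ad valorem rate: 28% + 68.3% = 96.3%.
Duty = £261,741.24 × 96.3% = £252,056.81.
Total = £61,054.90 + £37,152.21 + £252,056.81 = £350,263.92.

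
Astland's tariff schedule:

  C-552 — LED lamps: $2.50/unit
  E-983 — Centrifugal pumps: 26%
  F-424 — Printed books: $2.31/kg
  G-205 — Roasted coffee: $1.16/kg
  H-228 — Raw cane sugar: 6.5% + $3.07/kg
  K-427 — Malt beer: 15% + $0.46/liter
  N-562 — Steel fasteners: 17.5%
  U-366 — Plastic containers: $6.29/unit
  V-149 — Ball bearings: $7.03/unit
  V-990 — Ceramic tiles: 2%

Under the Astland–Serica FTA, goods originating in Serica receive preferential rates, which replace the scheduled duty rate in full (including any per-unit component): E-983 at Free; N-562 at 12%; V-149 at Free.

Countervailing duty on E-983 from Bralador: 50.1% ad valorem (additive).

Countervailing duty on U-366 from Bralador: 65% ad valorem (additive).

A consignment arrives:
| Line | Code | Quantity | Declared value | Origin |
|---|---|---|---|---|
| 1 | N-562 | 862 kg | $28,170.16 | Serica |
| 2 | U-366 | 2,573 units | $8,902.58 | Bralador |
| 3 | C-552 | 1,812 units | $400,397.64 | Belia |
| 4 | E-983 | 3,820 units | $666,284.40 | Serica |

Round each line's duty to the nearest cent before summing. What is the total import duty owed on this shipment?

Line 1 (N-562, Serica, 862 kg, $28,170.16):
Base rate for N-562 is 17.5%.
Origin Serica qualifies under the Astland–Serica agreement and N-562 is covered: preferential rate 12% applies instead.
Duty = $28,170.16 × 12% = $3,380.42.
Line 2 (U-366, Bralador, 2,573 units, $8,902.58):
Base rate for U-366 is $6.29/unit.
Additional duty on U-366 from Bralador: +65% ad valorem. Applied ad valorem rate = 65%.
Duty = $8,902.58 × 65% + 2,573 × $6.29 = $21,970.85.
Line 3 (C-552, Belia, 1,812 units, $400,397.64):
Base rate for C-552 is $2.50/unit.
Duty = 1,812 × $2.50 = $4,530.00.
Line 4 (E-983, Serica, 3,820 units, $666,284.40):
Base rate for E-983 is 26%.
Origin Serica qualifies under the Astland–Serica agreement and E-983 is covered: preferential rate Free applies instead.
The additional-duty order on E-983 targets Bralador, not Serica; it does not apply.
Duty = $666,284.40 × 0% = $0.00.
Total = $3,380.42 + $21,970.85 + $4,530.00 + $0.00 = $29,881.27.

$29,881.27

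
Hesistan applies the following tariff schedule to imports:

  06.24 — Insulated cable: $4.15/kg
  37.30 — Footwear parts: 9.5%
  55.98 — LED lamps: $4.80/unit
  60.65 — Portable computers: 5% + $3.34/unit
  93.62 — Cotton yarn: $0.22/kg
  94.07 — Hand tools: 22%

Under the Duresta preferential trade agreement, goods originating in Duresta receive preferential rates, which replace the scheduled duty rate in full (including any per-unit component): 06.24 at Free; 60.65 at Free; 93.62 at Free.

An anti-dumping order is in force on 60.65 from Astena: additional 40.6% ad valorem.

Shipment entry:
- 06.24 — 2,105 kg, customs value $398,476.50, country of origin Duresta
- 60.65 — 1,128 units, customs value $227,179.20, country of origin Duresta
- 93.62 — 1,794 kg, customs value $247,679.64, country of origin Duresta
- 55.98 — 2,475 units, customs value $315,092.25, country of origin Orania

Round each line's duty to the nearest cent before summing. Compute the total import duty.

Line 1 (06.24, Duresta, 2,105 kg, $398,476.50):
Base rate for 06.24 is $4.15/kg.
Origin Duresta qualifies under the Hesistan–Duresta agreement and 06.24 is covered: preferential rate Free applies instead.
Duty = $398,476.50 × 0% = $0.00.
Line 2 (60.65, Duresta, 1,128 units, $227,179.20):
Base rate for 60.65 is 5% + $3.34/unit.
Origin Duresta qualifies under the Hesistan–Duresta agreement and 60.65 is covered: preferential rate Free applies instead.
The additional-duty order on 60.65 targets Astena, not Duresta; it does not apply.
Duty = $227,179.20 × 0% = $0.00.
Line 3 (93.62, Duresta, 1,794 kg, $247,679.64):
Base rate for 93.62 is $0.22/kg.
Origin Duresta qualifies under the Hesistan–Duresta agreement and 93.62 is covered: preferential rate Free applies instead.
Duty = $247,679.64 × 0% = $0.00.
Line 4 (55.98, Orania, 2,475 units, $315,092.25):
Base rate for 55.98 is $4.80/unit.
Duty = 2,475 × $4.80 = $11,880.00.
Total = $0.00 + $0.00 + $0.00 + $11,880.00 = $11,880.00.

$11,880.00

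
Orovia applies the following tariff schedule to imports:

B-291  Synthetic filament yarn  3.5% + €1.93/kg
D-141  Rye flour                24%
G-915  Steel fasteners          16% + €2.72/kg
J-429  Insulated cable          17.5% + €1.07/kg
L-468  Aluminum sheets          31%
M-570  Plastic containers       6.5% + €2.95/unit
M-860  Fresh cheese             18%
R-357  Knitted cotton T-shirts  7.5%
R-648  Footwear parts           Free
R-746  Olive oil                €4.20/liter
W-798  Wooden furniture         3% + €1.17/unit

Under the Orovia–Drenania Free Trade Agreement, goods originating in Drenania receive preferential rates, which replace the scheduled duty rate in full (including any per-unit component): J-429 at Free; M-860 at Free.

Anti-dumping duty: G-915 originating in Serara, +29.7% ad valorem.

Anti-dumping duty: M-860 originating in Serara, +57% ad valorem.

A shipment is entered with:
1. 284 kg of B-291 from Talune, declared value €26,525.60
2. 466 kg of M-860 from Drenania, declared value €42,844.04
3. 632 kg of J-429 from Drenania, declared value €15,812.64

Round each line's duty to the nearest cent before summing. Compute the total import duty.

€1,476.52

Line 1 (B-291, Talune, 284 kg, €26,525.60):
Base rate for B-291 is 3.5% + €1.93/kg.
Duty = €26,525.60 × 3.5% + 284 × €1.93 = €1,476.52.
Line 2 (M-860, Drenania, 466 kg, €42,844.04):
Base rate for M-860 is 18%.
Origin Drenania qualifies under the Orovia–Drenania agreement and M-860 is covered: preferential rate Free applies instead.
The additional-duty order on M-860 targets Serara, not Drenania; it does not apply.
Duty = €42,844.04 × 0% = €0.00.
Line 3 (J-429, Drenania, 632 kg, €15,812.64):
Base rate for J-429 is 17.5% + €1.07/kg.
Origin Drenania qualifies under the Orovia–Drenania agreement and J-429 is covered: preferential rate Free applies instead.
Duty = €15,812.64 × 0% = €0.00.
Total = €1,476.52 + €0.00 + €0.00 = €1,476.52.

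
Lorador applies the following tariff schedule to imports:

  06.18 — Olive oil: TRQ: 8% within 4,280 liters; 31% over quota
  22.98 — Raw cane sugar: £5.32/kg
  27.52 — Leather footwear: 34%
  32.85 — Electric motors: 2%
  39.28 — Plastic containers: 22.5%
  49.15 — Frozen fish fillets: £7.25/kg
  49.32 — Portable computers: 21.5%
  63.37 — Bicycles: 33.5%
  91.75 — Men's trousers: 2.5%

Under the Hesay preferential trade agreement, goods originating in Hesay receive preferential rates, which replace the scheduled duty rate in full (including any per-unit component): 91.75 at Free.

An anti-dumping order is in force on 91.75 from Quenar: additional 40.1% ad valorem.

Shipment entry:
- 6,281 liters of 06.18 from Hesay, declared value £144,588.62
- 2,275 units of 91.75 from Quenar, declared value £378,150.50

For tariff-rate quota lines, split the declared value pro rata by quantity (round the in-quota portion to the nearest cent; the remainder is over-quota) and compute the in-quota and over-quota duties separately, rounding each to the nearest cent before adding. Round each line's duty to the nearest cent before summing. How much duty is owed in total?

Line 1 (06.18, Hesay, 6,281 liters, £144,588.62):
Code 06.18 is under a tariff-rate quota (threshold 4,280 liters). In-quota: 4,280 liters at 8%; over-quota: 2,001 liters at 31%.
Pro-rata value split: in-quota = £144,588.62 × 4,280/6,281 = £98,525.60; over-quota = £144,588.62 − £98,525.60 = £46,063.02.
In-quota duty = £98,525.60 × 8% = £7,882.05. Over-quota duty = £46,063.02 × 31% = £14,279.54.
Line duty = £7,882.05 + £14,279.54 = £22,161.59.
Line 2 (91.75, Quenar, 2,275 units, £378,150.50):
Base rate for 91.75 is 2.5%.
91.75 has an FTA preferential rate, but origin Quenar is not Hesay; base rate stands.
Additional duty on 91.75 from Quenar: +40.1%. Applied ad valorem rate: 2.5% + 40.1% = 42.6%.
Duty = £378,150.50 × 42.6% = £161,092.11.
Total = £22,161.59 + £161,092.11 = £183,253.70.

£183,253.70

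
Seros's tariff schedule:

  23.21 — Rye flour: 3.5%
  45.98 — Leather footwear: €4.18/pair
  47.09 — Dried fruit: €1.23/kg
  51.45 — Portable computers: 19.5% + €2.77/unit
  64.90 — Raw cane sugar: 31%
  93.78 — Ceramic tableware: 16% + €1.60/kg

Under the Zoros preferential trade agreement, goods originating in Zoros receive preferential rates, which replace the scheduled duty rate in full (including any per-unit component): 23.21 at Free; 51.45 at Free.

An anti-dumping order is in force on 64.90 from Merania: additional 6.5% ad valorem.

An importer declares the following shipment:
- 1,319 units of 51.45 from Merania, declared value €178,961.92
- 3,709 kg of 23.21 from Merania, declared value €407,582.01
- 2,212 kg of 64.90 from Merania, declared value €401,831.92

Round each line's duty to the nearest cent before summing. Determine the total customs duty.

Line 1 (51.45, Merania, 1,319 units, €178,961.92):
Base rate for 51.45 is 19.5% + €2.77/unit.
51.45 has an FTA preferential rate, but origin Merania is not Zoros; base rate stands.
Duty = €178,961.92 × 19.5% + 1,319 × €2.77 = €38,551.20.
Line 2 (23.21, Merania, 3,709 kg, €407,582.01):
Base rate for 23.21 is 3.5%.
23.21 has an FTA preferential rate, but origin Merania is not Zoros; base rate stands.
Duty = €407,582.01 × 3.5% = €14,265.37.
Line 3 (64.90, Merania, 2,212 kg, €401,831.92):
Base rate for 64.90 is 31%.
Additional duty on 64.90 from Merania: +6.5%. Applied ad valorem rate: 31% + 6.5% = 37.5%.
Duty = €401,831.92 × 37.5% = €150,686.97.
Total = €38,551.20 + €14,265.37 + €150,686.97 = €203,503.54.

€203,503.54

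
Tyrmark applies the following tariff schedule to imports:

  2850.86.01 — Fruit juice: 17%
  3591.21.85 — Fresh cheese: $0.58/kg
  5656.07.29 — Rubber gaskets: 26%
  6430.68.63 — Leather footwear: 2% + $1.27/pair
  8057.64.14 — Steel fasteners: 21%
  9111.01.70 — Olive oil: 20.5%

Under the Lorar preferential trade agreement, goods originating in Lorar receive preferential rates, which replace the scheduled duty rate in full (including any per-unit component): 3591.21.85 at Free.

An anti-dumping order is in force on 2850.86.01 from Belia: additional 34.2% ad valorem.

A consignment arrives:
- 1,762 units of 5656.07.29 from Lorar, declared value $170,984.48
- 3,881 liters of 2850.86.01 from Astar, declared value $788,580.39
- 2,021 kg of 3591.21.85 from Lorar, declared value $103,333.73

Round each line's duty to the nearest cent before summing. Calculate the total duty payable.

Line 1 (5656.07.29, Lorar, 1,762 units, $170,984.48):
Base rate for 5656.07.29 is 26%.
Origin Lorar is the FTA partner but 5656.07.29 is not on the preference list; base rate stands.
Duty = $170,984.48 × 26% = $44,455.96.
Line 2 (2850.86.01, Astar, 3,881 liters, $788,580.39):
Base rate for 2850.86.01 is 17%.
The additional-duty order on 2850.86.01 targets Belia, not Astar; it does not apply.
Duty = $788,580.39 × 17% = $134,058.67.
Line 3 (3591.21.85, Lorar, 2,021 kg, $103,333.73):
Base rate for 3591.21.85 is $0.58/kg.
Origin Lorar qualifies under the Tyrmark–Lorar agreement and 3591.21.85 is covered: preferential rate Free applies instead.
Duty = $103,333.73 × 0% = $0.00.
Total = $44,455.96 + $134,058.67 + $0.00 = $178,514.63.

$178,514.63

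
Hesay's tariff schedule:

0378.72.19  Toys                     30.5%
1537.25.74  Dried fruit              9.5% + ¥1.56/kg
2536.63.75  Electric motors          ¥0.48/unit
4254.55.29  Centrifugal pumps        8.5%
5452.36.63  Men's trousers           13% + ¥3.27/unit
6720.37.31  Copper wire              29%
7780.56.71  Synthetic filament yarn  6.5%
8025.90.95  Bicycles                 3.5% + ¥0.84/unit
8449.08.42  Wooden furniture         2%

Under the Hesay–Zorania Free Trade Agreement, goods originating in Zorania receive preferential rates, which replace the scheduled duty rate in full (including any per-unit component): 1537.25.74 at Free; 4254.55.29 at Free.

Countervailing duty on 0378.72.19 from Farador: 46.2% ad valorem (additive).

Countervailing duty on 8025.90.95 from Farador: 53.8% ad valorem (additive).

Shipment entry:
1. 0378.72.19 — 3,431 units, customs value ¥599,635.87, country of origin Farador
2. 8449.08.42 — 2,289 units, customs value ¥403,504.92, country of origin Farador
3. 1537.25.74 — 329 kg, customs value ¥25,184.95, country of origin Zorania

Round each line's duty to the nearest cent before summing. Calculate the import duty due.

¥467,990.81

Line 1 (0378.72.19, Farador, 3,431 units, ¥599,635.87):
Base rate for 0378.72.19 is 30.5%.
Additional duty on 0378.72.19 from Farador: +46.2%. Applied ad valorem rate: 30.5% + 46.2% = 76.7%.
Duty = ¥599,635.87 × 76.7% = ¥459,920.71.
Line 2 (8449.08.42, Farador, 2,289 units, ¥403,504.92):
Base rate for 8449.08.42 is 2%.
Duty = ¥403,504.92 × 2% = ¥8,070.10.
Line 3 (1537.25.74, Zorania, 329 kg, ¥25,184.95):
Base rate for 1537.25.74 is 9.5% + ¥1.56/kg.
Origin Zorania qualifies under the Hesay–Zorania agreement and 1537.25.74 is covered: preferential rate Free applies instead.
Duty = ¥25,184.95 × 0% = ¥0.00.
Total = ¥459,920.71 + ¥8,070.10 + ¥0.00 = ¥467,990.81.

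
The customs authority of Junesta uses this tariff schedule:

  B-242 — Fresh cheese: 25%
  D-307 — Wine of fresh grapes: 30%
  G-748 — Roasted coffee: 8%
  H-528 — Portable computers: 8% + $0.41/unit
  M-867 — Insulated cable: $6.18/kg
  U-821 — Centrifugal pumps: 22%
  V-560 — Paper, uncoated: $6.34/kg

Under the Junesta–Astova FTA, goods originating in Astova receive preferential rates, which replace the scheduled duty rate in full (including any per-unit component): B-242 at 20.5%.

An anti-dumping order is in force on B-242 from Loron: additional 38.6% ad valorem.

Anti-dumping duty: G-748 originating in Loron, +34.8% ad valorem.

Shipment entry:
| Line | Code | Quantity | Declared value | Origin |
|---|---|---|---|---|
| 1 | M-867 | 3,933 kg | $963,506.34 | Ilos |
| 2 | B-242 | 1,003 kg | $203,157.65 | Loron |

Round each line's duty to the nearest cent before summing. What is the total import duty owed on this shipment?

Line 1 (M-867, Ilos, 3,933 kg, $963,506.34):
Base rate for M-867 is $6.18/kg.
Duty = 3,933 × $6.18 = $24,305.94.
Line 2 (B-242, Loron, 1,003 kg, $203,157.65):
Base rate for B-242 is 25%.
B-242 has an FTA preferential rate, but origin Loron is not Astova; base rate stands.
Additional duty on B-242 from Loron: +38.6%. Applied ad valorem rate: 25% + 38.6% = 63.6%.
Duty = $203,157.65 × 63.6% = $129,208.27.
Total = $24,305.94 + $129,208.27 = $153,514.21.

$153,514.21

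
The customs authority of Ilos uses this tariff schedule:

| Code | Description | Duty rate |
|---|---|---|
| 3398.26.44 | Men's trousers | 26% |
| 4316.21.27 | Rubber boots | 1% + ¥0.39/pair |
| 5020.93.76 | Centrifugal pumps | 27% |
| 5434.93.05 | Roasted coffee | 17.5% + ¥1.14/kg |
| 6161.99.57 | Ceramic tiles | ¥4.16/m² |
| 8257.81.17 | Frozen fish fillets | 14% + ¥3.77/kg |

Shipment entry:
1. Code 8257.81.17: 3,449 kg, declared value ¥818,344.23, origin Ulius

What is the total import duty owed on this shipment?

¥127,570.92

Line 1 (8257.81.17, Ulius, 3,449 kg, ¥818,344.23):
Base rate for 8257.81.17 is 14% + ¥3.77/kg.
Duty = ¥818,344.23 × 14% + 3,449 × ¥3.77 = ¥127,570.92.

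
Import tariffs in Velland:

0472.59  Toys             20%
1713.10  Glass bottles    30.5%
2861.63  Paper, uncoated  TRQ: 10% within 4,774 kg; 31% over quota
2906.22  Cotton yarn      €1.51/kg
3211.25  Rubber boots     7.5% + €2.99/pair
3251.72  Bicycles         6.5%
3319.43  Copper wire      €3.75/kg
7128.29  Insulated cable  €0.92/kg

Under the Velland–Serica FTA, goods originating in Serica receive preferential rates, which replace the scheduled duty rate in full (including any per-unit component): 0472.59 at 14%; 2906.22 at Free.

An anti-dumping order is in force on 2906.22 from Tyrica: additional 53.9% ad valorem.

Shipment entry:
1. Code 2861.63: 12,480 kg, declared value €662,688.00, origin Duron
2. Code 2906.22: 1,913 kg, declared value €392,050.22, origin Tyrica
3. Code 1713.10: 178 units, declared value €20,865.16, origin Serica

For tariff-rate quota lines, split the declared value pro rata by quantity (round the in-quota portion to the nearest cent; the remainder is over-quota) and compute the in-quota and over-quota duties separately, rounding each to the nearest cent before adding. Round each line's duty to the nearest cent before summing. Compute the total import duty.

Line 1 (2861.63, Duron, 12,480 kg, €662,688.00):
Code 2861.63 is under a tariff-rate quota (threshold 4,774 kg). In-quota: 4,774 kg at 10%; over-quota: 7,706 kg at 31%.
Pro-rata value split: in-quota = €662,688.00 × 4,774/12,480 = €253,499.40; over-quota = €662,688.00 − €253,499.40 = €409,188.60.
In-quota duty = €253,499.40 × 10% = €25,349.94. Over-quota duty = €409,188.60 × 31% = €126,848.47.
Line duty = €25,349.94 + €126,848.47 = €152,198.41.
Line 2 (2906.22, Tyrica, 1,913 kg, €392,050.22):
Base rate for 2906.22 is €1.51/kg.
2906.22 has an FTA preferential rate, but origin Tyrica is not Serica; base rate stands.
Additional duty on 2906.22 from Tyrica: +53.9% ad valorem. Applied ad valorem rate = 53.9%.
Duty = €392,050.22 × 53.9% + 1,913 × €1.51 = €214,203.70.
Line 3 (1713.10, Serica, 178 units, €20,865.16):
Base rate for 1713.10 is 30.5%.
Origin Serica is the FTA partner but 1713.10 is not on the preference list; base rate stands.
Duty = €20,865.16 × 30.5% = €6,363.87.
Total = €152,198.41 + €214,203.70 + €6,363.87 = €372,765.98.

€372,765.98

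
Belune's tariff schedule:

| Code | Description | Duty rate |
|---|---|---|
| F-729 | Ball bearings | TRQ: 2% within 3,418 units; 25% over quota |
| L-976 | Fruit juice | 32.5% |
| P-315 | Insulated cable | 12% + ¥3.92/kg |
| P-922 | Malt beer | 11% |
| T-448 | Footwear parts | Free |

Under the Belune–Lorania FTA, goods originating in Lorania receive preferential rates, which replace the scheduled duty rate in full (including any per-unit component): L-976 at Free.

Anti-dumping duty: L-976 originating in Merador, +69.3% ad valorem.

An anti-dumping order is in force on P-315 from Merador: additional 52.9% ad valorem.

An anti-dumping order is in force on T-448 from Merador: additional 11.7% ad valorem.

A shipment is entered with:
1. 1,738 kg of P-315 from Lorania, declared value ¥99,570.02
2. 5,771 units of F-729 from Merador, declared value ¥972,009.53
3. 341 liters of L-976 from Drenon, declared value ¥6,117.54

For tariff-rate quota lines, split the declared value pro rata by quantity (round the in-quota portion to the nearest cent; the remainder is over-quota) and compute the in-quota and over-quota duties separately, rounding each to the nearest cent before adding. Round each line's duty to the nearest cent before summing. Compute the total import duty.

¥131,342.38

Line 1 (P-315, Lorania, 1,738 kg, ¥99,570.02):
Base rate for P-315 is 12% + ¥3.92/kg.
Origin Lorania is the FTA partner but P-315 is not on the preference list; base rate stands.
The additional-duty order on P-315 targets Merador, not Lorania; it does not apply.
Duty = ¥99,570.02 × 12% + 1,738 × ¥3.92 = ¥18,761.36.
Line 2 (F-729, Merador, 5,771 units, ¥972,009.53):
Code F-729 is under a tariff-rate quota (threshold 3,418 units). In-quota: 3,418 units at 2%; over-quota: 2,353 units at 25%.
Pro-rata value split: in-quota = ¥972,009.53 × 3,418/5,771 = ¥575,693.74; over-quota = ¥972,009.53 − ¥575,693.74 = ¥396,315.79.
In-quota duty = ¥575,693.74 × 2% = ¥11,513.87. Over-quota duty = ¥396,315.79 × 25% = ¥99,078.95.
Line duty = ¥11,513.87 + ¥99,078.95 = ¥110,592.82.
Line 3 (L-976, Drenon, 341 liters, ¥6,117.54):
Base rate for L-976 is 32.5%.
L-976 has an FTA preferential rate, but origin Drenon is not Lorania; base rate stands.
The additional-duty order on L-976 targets Merador, not Drenon; it does not apply.
Duty = ¥6,117.54 × 32.5% = ¥1,988.20.
Total = ¥18,761.36 + ¥110,592.82 + ¥1,988.20 = ¥131,342.38.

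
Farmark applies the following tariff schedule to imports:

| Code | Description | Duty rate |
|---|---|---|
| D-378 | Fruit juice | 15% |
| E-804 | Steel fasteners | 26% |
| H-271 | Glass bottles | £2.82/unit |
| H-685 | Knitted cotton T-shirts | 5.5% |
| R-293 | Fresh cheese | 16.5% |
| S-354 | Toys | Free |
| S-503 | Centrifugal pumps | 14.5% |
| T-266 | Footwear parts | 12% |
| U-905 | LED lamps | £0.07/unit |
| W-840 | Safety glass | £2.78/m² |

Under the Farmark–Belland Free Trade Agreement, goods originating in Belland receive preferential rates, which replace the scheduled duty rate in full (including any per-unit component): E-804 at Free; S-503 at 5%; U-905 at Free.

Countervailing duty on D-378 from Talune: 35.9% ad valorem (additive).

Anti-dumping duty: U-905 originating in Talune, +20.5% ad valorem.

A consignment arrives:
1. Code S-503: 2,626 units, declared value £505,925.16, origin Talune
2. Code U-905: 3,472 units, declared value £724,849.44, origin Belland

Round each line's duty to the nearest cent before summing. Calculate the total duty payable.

£73,359.15

Line 1 (S-503, Talune, 2,626 units, £505,925.16):
Base rate for S-503 is 14.5%.
S-503 has an FTA preferential rate, but origin Talune is not Belland; base rate stands.
Duty = £505,925.16 × 14.5% = £73,359.15.
Line 2 (U-905, Belland, 3,472 units, £724,849.44):
Base rate for U-905 is £0.07/unit.
Origin Belland qualifies under the Farmark–Belland agreement and U-905 is covered: preferential rate Free applies instead.
The additional-duty order on U-905 targets Talune, not Belland; it does not apply.
Duty = £724,849.44 × 0% = £0.00.
Total = £73,359.15 + £0.00 = £73,359.15.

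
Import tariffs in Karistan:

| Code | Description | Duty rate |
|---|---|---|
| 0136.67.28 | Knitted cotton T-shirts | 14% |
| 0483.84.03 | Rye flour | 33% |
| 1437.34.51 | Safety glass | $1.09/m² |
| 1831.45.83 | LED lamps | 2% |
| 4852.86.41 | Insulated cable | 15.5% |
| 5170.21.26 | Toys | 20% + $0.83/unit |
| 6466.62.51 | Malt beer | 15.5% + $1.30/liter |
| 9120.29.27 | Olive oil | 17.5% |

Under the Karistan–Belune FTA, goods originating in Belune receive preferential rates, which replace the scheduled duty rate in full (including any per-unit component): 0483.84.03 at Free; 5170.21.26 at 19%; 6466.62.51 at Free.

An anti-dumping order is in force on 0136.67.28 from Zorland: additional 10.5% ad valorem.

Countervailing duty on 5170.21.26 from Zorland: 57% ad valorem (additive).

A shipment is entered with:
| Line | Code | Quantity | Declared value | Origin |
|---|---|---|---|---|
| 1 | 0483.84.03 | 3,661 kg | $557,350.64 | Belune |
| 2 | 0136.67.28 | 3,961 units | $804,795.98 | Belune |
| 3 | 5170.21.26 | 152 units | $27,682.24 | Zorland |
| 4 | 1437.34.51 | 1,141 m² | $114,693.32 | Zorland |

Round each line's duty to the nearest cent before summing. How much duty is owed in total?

$135,356.61

Line 1 (0483.84.03, Belune, 3,661 kg, $557,350.64):
Base rate for 0483.84.03 is 33%.
Origin Belune qualifies under the Karistan–Belune agreement and 0483.84.03 is covered: preferential rate Free applies instead.
Duty = $557,350.64 × 0% = $0.00.
Line 2 (0136.67.28, Belune, 3,961 units, $804,795.98):
Base rate for 0136.67.28 is 14%.
Origin Belune is the FTA partner but 0136.67.28 is not on the preference list; base rate stands.
The additional-duty order on 0136.67.28 targets Zorland, not Belune; it does not apply.
Duty = $804,795.98 × 14% = $112,671.44.
Line 3 (5170.21.26, Zorland, 152 units, $27,682.24):
Base rate for 5170.21.26 is 20% + $0.83/unit.
5170.21.26 has an FTA preferential rate, but origin Zorland is not Belune; base rate stands.
Additional duty on 5170.21.26 from Zorland: +57%. Applied ad valorem rate: 20% + 57% = 77%.
Duty = $27,682.24 × 77% + 152 × $0.83 = $21,441.48.
Line 4 (1437.34.51, Zorland, 1,141 m², $114,693.32):
Base rate for 1437.34.51 is $1.09/m².
Duty = 1,141 × $1.09 = $1,243.69.
Total = $0.00 + $112,671.44 + $21,441.48 + $1,243.69 = $135,356.61.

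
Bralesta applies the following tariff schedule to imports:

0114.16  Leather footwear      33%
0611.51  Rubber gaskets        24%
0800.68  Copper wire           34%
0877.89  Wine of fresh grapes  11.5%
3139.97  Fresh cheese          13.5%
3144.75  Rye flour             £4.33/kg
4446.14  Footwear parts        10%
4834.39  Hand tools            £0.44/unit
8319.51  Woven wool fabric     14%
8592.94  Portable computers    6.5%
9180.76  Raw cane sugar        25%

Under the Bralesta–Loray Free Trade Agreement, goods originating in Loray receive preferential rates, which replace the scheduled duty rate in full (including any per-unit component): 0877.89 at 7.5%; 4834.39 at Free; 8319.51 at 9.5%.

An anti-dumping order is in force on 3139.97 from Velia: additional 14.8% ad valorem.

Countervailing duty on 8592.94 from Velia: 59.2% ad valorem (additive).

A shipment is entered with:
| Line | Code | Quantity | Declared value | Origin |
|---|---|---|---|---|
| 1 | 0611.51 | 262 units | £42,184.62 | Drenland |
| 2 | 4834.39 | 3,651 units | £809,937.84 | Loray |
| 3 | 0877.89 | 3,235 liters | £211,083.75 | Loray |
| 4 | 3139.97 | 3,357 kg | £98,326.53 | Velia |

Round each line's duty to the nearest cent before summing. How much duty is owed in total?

£53,782.00

Line 1 (0611.51, Drenland, 262 units, £42,184.62):
Base rate for 0611.51 is 24%.
Duty = £42,184.62 × 24% = £10,124.31.
Line 2 (4834.39, Loray, 3,651 units, £809,937.84):
Base rate for 4834.39 is £0.44/unit.
Origin Loray qualifies under the Bralesta–Loray agreement and 4834.39 is covered: preferential rate Free applies instead.
Duty = £809,937.84 × 0% = £0.00.
Line 3 (0877.89, Loray, 3,235 liters, £211,083.75):
Base rate for 0877.89 is 11.5%.
Origin Loray qualifies under the Bralesta–Loray agreement and 0877.89 is covered: preferential rate 7.5% applies instead.
Duty = £211,083.75 × 7.5% = £15,831.28.
Line 4 (3139.97, Velia, 3,357 kg, £98,326.53):
Base rate for 3139.97 is 13.5%.
Additional duty on 3139.97 from Velia: +14.8%. Applied ad valorem rate: 13.5% + 14.8% = 28.3%.
Duty = £98,326.53 × 28.3% = £27,826.41.
Total = £10,124.31 + £0.00 + £15,831.28 + £27,826.41 = £53,782.00.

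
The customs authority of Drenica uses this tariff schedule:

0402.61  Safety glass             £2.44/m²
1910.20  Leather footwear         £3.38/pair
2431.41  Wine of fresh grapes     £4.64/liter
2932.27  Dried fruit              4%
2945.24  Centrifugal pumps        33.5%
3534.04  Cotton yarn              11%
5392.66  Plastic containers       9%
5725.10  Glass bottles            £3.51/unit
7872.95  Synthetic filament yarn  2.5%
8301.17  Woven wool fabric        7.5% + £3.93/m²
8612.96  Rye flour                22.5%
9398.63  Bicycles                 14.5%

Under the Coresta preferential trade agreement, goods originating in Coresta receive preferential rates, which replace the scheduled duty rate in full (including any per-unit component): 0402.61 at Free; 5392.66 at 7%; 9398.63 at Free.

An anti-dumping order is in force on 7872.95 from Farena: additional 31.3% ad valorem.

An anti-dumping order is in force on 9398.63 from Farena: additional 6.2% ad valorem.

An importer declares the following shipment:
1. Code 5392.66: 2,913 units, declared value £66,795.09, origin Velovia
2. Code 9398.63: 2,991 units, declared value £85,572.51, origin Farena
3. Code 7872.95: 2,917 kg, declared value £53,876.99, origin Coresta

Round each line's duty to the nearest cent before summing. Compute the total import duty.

£25,071.99

Line 1 (5392.66, Velovia, 2,913 units, £66,795.09):
Base rate for 5392.66 is 9%.
5392.66 has an FTA preferential rate, but origin Velovia is not Coresta; base rate stands.
Duty = £66,795.09 × 9% = £6,011.56.
Line 2 (9398.63, Farena, 2,991 units, £85,572.51):
Base rate for 9398.63 is 14.5%.
9398.63 has an FTA preferential rate, but origin Farena is not Coresta; base rate stands.
Additional duty on 9398.63 from Farena: +6.2%. Applied ad valorem rate: 14.5% + 6.2% = 20.7%.
Duty = £85,572.51 × 20.7% = £17,713.51.
Line 3 (7872.95, Coresta, 2,917 kg, £53,876.99):
Base rate for 7872.95 is 2.5%.
Origin Coresta is the FTA partner but 7872.95 is not on the preference list; base rate stands.
The additional-duty order on 7872.95 targets Farena, not Coresta; it does not apply.
Duty = £53,876.99 × 2.5% = £1,346.92.
Total = £6,011.56 + £17,713.51 + £1,346.92 = £25,071.99.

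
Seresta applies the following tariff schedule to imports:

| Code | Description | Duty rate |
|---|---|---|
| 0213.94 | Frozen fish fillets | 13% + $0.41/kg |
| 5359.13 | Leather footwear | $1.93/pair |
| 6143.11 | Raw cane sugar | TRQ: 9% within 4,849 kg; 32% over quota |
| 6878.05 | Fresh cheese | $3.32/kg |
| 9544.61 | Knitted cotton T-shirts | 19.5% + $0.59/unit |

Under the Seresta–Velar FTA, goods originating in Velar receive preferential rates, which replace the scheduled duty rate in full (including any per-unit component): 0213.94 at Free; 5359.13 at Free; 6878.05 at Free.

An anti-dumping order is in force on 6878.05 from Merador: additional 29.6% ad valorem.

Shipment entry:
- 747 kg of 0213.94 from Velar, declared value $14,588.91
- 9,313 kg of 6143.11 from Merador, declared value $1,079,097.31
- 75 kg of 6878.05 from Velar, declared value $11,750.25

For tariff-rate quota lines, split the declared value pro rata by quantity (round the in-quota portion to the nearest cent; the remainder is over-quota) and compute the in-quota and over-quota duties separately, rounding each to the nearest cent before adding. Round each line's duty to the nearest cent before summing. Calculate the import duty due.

Line 1 (0213.94, Velar, 747 kg, $14,588.91):
Base rate for 0213.94 is 13% + $0.41/kg.
Origin Velar qualifies under the Seresta–Velar agreement and 0213.94 is covered: preferential rate Free applies instead.
Duty = $14,588.91 × 0% = $0.00.
Line 2 (6143.11, Merador, 9,313 kg, $1,079,097.31):
Code 6143.11 is under a tariff-rate quota (threshold 4,849 kg). In-quota: 4,849 kg at 9%; over-quota: 4,464 kg at 32%.
Pro-rata value split: in-quota = $1,079,097.31 × 4,849/9,313 = $561,853.63; over-quota = $1,079,097.31 − $561,853.63 = $517,243.68.
In-quota duty = $561,853.63 × 9% = $50,566.83. Over-quota duty = $517,243.68 × 32% = $165,517.98.
Line duty = $50,566.83 + $165,517.98 = $216,084.81.
Line 3 (6878.05, Velar, 75 kg, $11,750.25):
Base rate for 6878.05 is $3.32/kg.
Origin Velar qualifies under the Seresta–Velar agreement and 6878.05 is covered: preferential rate Free applies instead.
The additional-duty order on 6878.05 targets Merador, not Velar; it does not apply.
Duty = $11,750.25 × 0% = $0.00.
Total = $0.00 + $216,084.81 + $0.00 = $216,084.81.

$216,084.81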